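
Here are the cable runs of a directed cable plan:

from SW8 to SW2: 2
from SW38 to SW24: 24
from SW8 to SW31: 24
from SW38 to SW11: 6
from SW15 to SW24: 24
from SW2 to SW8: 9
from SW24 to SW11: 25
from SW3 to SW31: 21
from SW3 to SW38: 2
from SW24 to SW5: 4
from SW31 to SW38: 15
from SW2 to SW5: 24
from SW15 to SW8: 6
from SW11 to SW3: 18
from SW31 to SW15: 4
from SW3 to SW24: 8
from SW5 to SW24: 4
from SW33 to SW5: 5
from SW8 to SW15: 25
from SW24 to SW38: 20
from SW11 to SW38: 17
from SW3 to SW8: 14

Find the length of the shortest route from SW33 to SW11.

Compare a few routes:
SW33 - SW5 - SW24 - SW38 - SW11: 5+4+20+6 = 35
SW33 - SW5 - SW24 - SW11: 5+4+25 = 34
The minimum is 34 via SW33 - SW5 - SW24 - SW11.

34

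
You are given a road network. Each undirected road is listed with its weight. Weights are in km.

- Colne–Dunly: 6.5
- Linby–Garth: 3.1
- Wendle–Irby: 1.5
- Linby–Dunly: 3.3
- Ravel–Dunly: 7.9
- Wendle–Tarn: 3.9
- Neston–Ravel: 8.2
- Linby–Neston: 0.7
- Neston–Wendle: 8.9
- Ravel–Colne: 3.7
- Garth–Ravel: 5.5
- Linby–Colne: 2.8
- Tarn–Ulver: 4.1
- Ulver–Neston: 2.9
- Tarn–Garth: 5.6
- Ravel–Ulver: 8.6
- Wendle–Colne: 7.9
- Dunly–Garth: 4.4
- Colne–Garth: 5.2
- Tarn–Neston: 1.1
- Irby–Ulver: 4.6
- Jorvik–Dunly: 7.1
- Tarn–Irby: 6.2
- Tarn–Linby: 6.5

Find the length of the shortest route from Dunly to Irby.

10.5 km

Enumerating some paths:
Dunly - Linby - Neston - Tarn - Wendle - Irby: 3.3+0.7+1.1+3.9+1.5 = 10.5
Dunly - Linby - Neston - Tarn - Irby: 3.3+0.7+1.1+6.2 = 11.3
Cheapest is Dunly - Linby - Neston - Tarn - Wendle - Irby at 10.5 km.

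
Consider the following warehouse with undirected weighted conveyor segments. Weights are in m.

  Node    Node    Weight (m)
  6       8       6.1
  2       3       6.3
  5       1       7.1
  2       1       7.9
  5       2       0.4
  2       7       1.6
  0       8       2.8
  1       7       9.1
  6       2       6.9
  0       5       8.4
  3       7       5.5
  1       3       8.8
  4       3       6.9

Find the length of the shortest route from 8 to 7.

13.2 m

Shortest distances from 8:
8: 0
0: 2.8  (via 8)
6: 6.1  (via 8)
5: 11.2  (via 0)
2: 11.6  (via 5)
7: 13.2  (via 2)
Shortest route: 8–0–5–2–7 = 13.2 m.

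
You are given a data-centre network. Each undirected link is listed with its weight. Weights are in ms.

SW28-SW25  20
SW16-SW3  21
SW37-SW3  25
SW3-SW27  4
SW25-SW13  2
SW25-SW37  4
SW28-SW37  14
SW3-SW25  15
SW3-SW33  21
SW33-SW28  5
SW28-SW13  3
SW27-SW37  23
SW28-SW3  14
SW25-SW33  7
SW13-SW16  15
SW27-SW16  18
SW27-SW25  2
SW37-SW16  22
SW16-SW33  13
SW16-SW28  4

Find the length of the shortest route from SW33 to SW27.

9 ms

Shortest distances from SW33:
SW33: 0
SW28: 5  (via SW33)
SW25: 7  (via SW33)
SW13: 8  (via SW28)
SW27: 9  (via SW25)
Shortest route: SW33 → SW25 → SW27 = 9 ms.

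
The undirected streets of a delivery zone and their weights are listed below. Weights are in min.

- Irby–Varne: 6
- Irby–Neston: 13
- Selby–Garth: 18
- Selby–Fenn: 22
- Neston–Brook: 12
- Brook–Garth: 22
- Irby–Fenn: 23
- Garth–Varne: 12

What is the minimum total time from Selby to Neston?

49 min

Shortest distances from Selby:
Selby: 0
Garth: 18  (via Selby)
Fenn: 22  (via Selby)
Varne: 30  (via Garth)
Irby: 36  (via Varne)
Brook: 40  (via Garth)
Neston: 49  (via Irby)
Shortest route: Selby → Garth → Varne → Irby → Neston = 49 min.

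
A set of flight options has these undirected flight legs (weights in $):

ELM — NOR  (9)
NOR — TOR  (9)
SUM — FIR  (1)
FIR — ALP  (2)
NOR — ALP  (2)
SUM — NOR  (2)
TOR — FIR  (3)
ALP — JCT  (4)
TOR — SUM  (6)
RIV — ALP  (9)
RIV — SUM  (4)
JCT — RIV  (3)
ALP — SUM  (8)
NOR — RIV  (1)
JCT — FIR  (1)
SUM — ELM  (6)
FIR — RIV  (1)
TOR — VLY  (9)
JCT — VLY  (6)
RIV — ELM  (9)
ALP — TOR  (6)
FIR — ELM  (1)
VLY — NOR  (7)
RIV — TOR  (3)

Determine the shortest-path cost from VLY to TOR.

Settle nodes by increasing distance from VLY:
VLY: 0
JCT: 6  (via VLY)
FIR: 7  (via JCT)
NOR: 7  (via VLY)
SUM: 8  (via FIR)
RIV: 8  (via FIR)
ELM: 8  (via FIR)
TOR: 9  (via VLY)
Shortest route: VLY–TOR = $9.

$9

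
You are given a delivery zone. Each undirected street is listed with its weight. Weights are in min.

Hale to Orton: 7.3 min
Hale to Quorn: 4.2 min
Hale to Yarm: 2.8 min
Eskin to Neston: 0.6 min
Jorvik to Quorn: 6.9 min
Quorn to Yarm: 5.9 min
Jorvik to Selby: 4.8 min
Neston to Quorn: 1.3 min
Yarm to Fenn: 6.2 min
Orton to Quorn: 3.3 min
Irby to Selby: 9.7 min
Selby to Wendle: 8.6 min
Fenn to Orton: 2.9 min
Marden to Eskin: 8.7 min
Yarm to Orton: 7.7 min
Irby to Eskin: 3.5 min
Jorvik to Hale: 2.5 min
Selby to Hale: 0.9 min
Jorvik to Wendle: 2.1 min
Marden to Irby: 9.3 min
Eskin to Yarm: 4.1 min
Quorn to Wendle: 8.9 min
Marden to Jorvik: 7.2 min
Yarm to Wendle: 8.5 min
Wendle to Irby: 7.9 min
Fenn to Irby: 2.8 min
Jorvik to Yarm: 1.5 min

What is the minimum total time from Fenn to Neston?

6.9 min

Running Dijkstra from Fenn:
Fenn: 0
Irby: 2.8  (via Fenn)
Orton: 2.9  (via Fenn)
Yarm: 6.2  (via Fenn)
Quorn: 6.2  (via Orton)
Eskin: 6.3  (via Irby)
Neston: 6.9  (via Eskin)
Shortest route: Fenn–Irby–Eskin–Neston = 6.9 min.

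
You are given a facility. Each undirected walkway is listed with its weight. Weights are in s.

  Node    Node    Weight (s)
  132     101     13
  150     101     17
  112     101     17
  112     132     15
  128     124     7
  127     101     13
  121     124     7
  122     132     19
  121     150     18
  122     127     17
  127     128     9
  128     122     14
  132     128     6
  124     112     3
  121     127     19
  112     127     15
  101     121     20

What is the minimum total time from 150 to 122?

Candidate routes:
150 - 101 - 127 - 122: 17+13+17 = 47
150 - 121 - 124 - 128 - 122: 18+7+7+14 = 46
Cheapest is 150 - 121 - 124 - 128 - 122 at 46 s.

46 s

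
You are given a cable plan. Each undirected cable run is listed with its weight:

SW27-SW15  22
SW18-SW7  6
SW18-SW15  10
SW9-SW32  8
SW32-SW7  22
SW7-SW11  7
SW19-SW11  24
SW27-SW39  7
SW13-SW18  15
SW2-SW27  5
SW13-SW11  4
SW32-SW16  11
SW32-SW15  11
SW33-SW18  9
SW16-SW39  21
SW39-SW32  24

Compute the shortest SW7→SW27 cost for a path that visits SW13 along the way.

58

Shortest SW7→SW13: SW7–SW11–SW13 = 11
Shortest SW13→SW27: SW13–SW18–SW15–SW27 = 47
Total via SW13: 11 + 47 = 58.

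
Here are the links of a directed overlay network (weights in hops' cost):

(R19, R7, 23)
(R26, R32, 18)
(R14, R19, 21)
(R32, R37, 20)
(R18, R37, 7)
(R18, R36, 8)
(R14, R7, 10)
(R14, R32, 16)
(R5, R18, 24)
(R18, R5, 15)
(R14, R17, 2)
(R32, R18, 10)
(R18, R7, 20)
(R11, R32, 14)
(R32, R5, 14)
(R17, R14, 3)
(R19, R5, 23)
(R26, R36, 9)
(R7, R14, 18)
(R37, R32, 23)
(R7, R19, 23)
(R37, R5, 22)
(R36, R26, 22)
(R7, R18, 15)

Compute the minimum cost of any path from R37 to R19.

Candidate routes:
R37 - R32 - R18 - R7 - R19: 23+10+20+23 = 76
R37 - R5 - R18 - R7 - R19: 22+24+20+23 = 89
The minimum is 76 hops' cost via R37 - R32 - R18 - R7 - R19.

76 hops' cost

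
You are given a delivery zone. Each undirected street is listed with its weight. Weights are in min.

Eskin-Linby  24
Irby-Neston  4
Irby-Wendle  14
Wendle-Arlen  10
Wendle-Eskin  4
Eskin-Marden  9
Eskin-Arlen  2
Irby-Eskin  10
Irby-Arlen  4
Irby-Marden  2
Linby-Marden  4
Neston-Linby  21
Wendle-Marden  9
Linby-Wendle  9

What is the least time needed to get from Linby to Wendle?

Enumerating some paths:
Linby → Wendle: 9 = 9
Linby → Marden → Wendle: 4+9 = 13
Linby → Marden → Eskin → Wendle: 4+9+4 = 17
Linby → Marden → Irby → Arlen → Eskin → Wendle: 4+2+4+2+4 = 16
Cheapest is Linby → Wendle at 9 min.

9 min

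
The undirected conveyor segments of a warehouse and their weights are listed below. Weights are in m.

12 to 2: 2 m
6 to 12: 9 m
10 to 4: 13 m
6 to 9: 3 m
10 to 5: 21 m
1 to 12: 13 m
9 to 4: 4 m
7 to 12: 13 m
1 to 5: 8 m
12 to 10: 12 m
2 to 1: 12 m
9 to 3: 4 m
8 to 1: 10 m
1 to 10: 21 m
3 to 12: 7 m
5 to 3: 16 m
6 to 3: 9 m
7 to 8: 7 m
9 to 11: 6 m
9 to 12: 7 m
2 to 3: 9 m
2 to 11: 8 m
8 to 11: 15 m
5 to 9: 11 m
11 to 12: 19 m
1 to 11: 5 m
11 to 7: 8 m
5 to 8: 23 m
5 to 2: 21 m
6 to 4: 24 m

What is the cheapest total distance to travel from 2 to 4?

13 m

Candidate routes:
2 - 3 - 9 - 4: 9+4+4 = 17
2 - 12 - 9 - 4: 2+7+4 = 13
The minimum is 13 m via 2 - 12 - 9 - 4.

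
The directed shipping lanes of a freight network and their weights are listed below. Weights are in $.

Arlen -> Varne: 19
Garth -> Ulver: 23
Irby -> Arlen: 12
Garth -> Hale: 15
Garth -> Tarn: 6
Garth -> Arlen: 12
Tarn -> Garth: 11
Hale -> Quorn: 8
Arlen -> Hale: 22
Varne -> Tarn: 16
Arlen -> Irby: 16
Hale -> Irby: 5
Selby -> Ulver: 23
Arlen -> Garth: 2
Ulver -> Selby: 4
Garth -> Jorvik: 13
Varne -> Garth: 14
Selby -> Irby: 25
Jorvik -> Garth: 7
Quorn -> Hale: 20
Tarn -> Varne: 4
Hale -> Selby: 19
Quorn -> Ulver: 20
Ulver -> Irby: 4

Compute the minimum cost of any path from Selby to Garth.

$39

Candidate routes:
Selby–Irby–Arlen–Garth: 25+12+2 = 39
Selby–Ulver–Irby–Arlen–Garth: 23+4+12+2 = 41
Cheapest is Selby–Irby–Arlen–Garth at $39.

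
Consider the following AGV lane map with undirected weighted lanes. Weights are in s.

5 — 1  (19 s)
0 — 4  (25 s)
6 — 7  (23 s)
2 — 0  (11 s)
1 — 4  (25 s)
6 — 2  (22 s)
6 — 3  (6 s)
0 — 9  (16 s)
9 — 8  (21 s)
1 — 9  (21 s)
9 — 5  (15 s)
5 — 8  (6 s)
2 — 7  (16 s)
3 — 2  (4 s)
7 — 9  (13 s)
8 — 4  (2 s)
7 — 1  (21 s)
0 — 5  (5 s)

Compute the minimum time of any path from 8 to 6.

32 s

Enumerating some paths:
8 → 5 → 0 → 2 → 6: 6+5+11+22 = 44
8 → 5 → 0 → 2 → 3 → 6: 6+5+11+4+6 = 32
The minimum is 32 s via 8 → 5 → 0 → 2 → 3 → 6.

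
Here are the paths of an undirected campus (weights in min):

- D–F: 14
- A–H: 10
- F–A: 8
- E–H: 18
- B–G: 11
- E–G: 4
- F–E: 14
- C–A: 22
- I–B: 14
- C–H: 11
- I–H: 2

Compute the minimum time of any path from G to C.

Enumerating some paths:
G - E - H - C: 4+18+11 = 33
G - B - I - H - C: 11+14+2+11 = 38
Cheapest is G - E - H - C at 33 min.

33 min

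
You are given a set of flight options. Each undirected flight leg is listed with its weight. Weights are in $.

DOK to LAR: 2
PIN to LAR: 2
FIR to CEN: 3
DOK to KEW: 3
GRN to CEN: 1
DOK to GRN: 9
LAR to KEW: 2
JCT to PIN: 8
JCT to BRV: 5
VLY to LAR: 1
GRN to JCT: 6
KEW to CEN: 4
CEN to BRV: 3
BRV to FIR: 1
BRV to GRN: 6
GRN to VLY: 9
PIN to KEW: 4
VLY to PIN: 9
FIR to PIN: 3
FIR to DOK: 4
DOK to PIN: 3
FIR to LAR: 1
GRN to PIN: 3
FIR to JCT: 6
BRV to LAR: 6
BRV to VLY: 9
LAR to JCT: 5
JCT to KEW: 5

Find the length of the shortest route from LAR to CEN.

Candidate routes:
LAR–FIR–BRV–CEN: 1+1+3 = 5
LAR–KEW–CEN: 2+4 = 6
LAR–PIN–GRN–CEN: 2+3+1 = 6
LAR–FIR–CEN: 1+3 = 4
Cheapest is LAR–FIR–CEN at $4.

$4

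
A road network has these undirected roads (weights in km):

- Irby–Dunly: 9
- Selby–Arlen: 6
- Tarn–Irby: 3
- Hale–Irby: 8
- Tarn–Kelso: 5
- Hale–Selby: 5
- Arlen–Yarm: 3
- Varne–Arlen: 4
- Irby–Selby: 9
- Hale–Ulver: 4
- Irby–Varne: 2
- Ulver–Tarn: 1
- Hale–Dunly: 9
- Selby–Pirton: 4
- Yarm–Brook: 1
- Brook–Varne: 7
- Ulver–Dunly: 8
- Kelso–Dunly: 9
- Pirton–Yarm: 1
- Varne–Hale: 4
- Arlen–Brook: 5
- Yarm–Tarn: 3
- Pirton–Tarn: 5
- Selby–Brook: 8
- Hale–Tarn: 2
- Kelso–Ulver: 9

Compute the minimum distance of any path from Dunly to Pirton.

Compare a few routes:
Dunly → Ulver → Tarn → Yarm → Pirton: 8+1+3+1 = 13
Dunly → Ulver → Tarn → Pirton: 8+1+5 = 14
Dunly → Hale → Tarn → Yarm → Pirton: 9+2+3+1 = 15
Cheapest is Dunly → Ulver → Tarn → Yarm → Pirton at 13 km.

13 km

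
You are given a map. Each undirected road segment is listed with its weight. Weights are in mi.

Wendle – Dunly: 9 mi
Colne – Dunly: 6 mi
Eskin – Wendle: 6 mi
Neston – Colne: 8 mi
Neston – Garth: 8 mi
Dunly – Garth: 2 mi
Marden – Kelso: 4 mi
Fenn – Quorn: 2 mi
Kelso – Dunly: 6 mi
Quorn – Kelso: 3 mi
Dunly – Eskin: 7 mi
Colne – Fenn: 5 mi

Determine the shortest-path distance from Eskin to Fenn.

Shortest distances from Eskin:
Eskin: 0
Wendle: 6  (via Eskin)
Dunly: 7  (via Eskin)
Garth: 9  (via Dunly)
Colne: 13  (via Dunly)
Kelso: 13  (via Dunly)
Quorn: 16  (via Kelso)
Neston: 17  (via Garth)
Marden: 17  (via Kelso)
Fenn: 18  (via Colne)
Shortest route: Eskin → Dunly → Colne → Fenn = 18 mi.

18 mi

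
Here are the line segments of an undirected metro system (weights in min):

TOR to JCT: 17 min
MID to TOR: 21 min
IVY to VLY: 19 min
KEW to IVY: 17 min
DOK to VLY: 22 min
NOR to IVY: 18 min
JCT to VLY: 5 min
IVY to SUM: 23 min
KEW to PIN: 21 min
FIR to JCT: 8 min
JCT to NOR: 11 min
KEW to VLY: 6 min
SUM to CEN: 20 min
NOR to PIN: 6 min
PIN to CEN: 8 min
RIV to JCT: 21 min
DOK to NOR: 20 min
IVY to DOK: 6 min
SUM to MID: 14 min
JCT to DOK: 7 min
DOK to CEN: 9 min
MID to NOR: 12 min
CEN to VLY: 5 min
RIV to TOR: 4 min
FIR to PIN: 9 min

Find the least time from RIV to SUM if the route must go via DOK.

57 min

Shortest RIV→DOK: RIV–JCT–DOK = 28
Best DOK to SUM: DOK–IVY–SUM costing 29
Total via DOK: 28 + 29 = 57 min.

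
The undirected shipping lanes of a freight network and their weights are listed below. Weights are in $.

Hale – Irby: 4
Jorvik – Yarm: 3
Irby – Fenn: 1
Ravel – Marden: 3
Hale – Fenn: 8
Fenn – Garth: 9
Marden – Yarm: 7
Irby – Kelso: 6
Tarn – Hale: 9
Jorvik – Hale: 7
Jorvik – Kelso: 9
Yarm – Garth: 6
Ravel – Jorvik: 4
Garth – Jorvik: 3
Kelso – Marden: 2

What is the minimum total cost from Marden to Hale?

Candidate routes:
Marden–Kelso–Irby–Hale: 2+6+4 = 12
Marden–Ravel–Jorvik–Hale: 3+4+7 = 14
Cheapest is Marden–Kelso–Irby–Hale at $12.

$12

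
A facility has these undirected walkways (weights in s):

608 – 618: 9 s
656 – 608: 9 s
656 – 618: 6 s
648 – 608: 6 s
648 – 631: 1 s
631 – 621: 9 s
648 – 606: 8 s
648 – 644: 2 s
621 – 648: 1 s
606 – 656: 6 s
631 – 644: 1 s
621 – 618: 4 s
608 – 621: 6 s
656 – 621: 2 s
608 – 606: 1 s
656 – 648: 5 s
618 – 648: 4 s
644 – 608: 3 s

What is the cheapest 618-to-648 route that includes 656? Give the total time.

9 s

Best 618 to 656: 618–656 costing 6
Best 656 to 648: 656–621–648 costing 3
Total via 656: 6 + 3 = 9 s.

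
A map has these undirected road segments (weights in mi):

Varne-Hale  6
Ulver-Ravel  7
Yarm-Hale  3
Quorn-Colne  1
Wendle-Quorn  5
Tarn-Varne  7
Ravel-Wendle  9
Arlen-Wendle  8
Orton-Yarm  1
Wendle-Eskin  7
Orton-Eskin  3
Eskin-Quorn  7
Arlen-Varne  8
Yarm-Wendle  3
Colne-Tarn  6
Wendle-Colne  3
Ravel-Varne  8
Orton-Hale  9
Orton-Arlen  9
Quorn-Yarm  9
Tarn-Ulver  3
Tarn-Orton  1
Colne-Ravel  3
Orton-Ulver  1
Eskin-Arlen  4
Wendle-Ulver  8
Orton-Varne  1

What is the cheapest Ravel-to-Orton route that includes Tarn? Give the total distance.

10 mi

Shortest Ravel→Tarn: Ravel–Colne–Tarn = 9
Best Tarn to Orton: Tarn–Orton costing 1
Total via Tarn: 9 + 1 = 10 mi.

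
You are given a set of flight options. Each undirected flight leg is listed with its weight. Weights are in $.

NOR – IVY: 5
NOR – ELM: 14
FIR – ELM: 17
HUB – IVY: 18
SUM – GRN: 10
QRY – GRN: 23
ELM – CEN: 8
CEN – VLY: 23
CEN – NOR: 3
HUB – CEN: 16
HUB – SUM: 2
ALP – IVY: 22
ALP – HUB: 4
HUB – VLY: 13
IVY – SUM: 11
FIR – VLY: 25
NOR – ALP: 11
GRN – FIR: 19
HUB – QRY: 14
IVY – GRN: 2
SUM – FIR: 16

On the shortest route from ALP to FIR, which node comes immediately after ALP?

Compare a few routes:
ALP → HUB → SUM → GRN → FIR: 4+2+10+19 = 35
ALP → NOR → IVY → GRN → FIR: 11+5+2+19 = 37
ALP → HUB → SUM → FIR: 4+2+16 = 22
The minimum is $22 via ALP → HUB → SUM → FIR.
So from ALP the first move is to HUB.

HUB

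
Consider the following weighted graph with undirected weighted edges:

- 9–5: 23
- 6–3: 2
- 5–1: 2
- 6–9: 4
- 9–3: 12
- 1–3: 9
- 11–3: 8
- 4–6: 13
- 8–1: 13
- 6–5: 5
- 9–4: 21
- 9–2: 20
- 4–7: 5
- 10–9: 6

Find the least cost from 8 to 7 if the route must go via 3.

Shortest 8→3: 8–1–3 = 22
Best 3 to 7: 3–6–4–7 costing 20
Total via 3: 22 + 20 = 42.

42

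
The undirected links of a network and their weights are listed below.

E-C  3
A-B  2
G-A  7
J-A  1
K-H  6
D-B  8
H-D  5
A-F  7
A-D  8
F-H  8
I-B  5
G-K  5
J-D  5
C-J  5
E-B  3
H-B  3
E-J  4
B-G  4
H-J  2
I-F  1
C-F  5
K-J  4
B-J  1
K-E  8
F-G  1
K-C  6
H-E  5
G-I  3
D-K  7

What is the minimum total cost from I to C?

Compare a few routes:
I–F–C: 1+5 = 6
I–B–E–C: 5+3+3 = 11
I–G–F–C: 3+1+5 = 9
The minimum is 6 via I–F–C.

6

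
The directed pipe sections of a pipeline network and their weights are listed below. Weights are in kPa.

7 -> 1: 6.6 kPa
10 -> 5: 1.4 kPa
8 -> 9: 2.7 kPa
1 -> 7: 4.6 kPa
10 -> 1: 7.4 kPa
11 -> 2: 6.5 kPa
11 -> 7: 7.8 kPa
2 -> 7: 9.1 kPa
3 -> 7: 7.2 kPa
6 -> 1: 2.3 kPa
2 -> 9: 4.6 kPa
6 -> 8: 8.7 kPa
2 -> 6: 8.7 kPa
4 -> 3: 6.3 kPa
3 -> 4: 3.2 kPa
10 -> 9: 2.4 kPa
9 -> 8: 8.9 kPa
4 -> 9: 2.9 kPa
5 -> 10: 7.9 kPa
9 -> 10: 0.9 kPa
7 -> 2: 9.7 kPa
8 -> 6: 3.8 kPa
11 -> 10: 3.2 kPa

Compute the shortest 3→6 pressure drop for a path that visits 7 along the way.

Shortest 3→7: 3–7 = 7.2
Shortest 7→6: 7–2–6 = 18.4
Total via 7: 7.2 + 18.4 = 25.6 kPa.

25.6 kPa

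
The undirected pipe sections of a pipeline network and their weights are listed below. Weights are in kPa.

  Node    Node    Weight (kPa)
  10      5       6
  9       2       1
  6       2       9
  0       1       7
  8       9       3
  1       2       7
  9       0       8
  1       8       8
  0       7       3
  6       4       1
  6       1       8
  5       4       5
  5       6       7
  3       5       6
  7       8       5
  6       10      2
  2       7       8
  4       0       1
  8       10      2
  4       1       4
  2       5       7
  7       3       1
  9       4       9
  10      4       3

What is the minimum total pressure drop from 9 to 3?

9 kPa

Compare a few routes:
9 → 2 → 7 → 3: 1+8+1 = 10
9 → 8 → 7 → 3: 3+5+1 = 9
9 → 8 → 10 → 6 → 4 → 0 → 7 → 3: 3+2+2+1+1+3+1 = 13
9 → 0 → 7 → 3: 8+3+1 = 12
The minimum is 9 kPa via 9 → 8 → 7 → 3.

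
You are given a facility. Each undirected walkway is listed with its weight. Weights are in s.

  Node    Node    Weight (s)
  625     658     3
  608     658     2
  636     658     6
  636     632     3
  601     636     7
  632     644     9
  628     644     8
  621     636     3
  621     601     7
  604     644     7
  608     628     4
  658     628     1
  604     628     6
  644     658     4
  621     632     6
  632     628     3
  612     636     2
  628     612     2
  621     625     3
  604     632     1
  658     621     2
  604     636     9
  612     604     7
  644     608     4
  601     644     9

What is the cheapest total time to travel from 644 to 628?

Enumerating some paths:
644–628: 8 = 8
644–608–658–628: 4+2+1 = 7
644–658–628: 4+1 = 5
Cheapest is 644–658–628 at 5 s.

5 s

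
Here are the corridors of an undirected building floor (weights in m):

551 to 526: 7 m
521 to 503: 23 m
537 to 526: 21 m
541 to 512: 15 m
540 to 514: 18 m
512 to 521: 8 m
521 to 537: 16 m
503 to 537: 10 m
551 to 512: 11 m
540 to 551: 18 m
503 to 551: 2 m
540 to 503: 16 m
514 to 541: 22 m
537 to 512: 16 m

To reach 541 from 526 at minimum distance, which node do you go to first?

551

Candidate routes:
526 - 551 - 512 - 541: 7+11+15 = 33
526 - 537 - 512 - 541: 21+16+15 = 52
526 - 551 - 503 - 537 - 512 - 541: 7+2+10+16+15 = 50
The minimum is 33 m via 526 - 551 - 512 - 541.
So from 526 the first move is to 551.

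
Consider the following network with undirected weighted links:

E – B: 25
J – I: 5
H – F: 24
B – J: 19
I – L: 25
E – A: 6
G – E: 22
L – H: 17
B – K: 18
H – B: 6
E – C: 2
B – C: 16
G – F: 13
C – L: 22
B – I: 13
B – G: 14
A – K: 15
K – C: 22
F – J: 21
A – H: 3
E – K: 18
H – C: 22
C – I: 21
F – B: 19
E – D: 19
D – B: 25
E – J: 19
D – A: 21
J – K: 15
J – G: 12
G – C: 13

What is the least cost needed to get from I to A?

22

Compare a few routes:
I - B - H - A: 13+6+3 = 22
I - J - B - H - A: 5+19+6+3 = 33
I - J - E - A: 5+19+6 = 30
I - C - E - A: 21+2+6 = 29
The minimum is 22 via I - B - H - A.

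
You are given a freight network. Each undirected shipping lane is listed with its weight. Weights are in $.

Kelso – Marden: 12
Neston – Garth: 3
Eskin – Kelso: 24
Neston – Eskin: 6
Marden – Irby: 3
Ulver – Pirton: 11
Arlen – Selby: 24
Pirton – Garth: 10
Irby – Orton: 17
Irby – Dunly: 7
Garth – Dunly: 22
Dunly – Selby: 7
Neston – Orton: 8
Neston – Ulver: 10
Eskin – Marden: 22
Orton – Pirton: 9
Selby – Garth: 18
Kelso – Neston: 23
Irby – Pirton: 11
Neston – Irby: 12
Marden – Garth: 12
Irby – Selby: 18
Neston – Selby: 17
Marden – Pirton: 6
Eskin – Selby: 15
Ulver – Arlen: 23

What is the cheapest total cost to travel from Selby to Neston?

Settle nodes by increasing distance from Selby:
Selby: 0
Dunly: 7  (via Selby)
Irby: 14  (via Dunly)
Eskin: 15  (via Selby)
Marden: 17  (via Irby)
Neston: 17  (via Selby)
Shortest route: Selby–Neston = $17.

$17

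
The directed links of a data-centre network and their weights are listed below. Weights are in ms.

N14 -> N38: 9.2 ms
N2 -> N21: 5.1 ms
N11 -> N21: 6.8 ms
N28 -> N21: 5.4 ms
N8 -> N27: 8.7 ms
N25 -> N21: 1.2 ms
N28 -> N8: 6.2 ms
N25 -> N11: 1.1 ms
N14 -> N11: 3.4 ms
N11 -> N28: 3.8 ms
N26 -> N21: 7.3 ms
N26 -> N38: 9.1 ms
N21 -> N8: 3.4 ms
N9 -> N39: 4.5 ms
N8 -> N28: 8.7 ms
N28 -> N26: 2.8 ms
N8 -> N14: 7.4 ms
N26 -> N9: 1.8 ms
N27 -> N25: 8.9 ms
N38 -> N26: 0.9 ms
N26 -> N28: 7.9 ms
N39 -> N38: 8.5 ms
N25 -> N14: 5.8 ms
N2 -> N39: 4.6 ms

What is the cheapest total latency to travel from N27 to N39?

Compare a few routes:
N27 - N25 - N14 - N38 - N26 - N9 - N39: 8.9+5.8+9.2+0.9+1.8+4.5 = 31.1
N27 - N25 - N14 - N11 - N28 - N26 - N9 - N39: 8.9+5.8+3.4+3.8+2.8+1.8+4.5 = 31
N27 - N25 - N11 - N28 - N26 - N9 - N39: 8.9+1.1+3.8+2.8+1.8+4.5 = 22.9
The minimum is 22.9 ms via N27 - N25 - N11 - N28 - N26 - N9 - N39.

22.9 ms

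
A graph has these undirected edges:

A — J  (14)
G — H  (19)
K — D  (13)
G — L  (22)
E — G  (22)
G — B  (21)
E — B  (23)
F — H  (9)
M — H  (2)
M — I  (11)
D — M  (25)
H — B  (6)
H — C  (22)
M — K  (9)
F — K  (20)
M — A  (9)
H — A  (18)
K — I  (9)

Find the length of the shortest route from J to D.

Settle nodes by increasing distance from J:
J: 0
A: 14  (via J)
M: 23  (via A)
H: 25  (via M)
B: 31  (via H)
K: 32  (via M)
F: 34  (via H)
I: 34  (via M)
G: 44  (via H)
D: 45  (via K)
Shortest route: J–A–M–K–D = 45.

45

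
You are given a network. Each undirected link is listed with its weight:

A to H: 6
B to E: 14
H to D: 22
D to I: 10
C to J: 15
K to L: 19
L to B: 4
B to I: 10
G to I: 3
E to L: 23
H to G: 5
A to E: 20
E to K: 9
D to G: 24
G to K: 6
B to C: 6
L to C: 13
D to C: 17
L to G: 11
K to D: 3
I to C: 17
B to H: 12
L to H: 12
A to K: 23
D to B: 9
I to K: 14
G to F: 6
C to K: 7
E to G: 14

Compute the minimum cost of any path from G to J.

28

Candidate routes:
G–I–B–C–J: 3+10+6+15 = 34
G–K–C–J: 6+7+15 = 28
G–I–C–J: 3+17+15 = 35
G–L–B–C–J: 11+4+6+15 = 36
Cheapest is G–K–C–J at 28.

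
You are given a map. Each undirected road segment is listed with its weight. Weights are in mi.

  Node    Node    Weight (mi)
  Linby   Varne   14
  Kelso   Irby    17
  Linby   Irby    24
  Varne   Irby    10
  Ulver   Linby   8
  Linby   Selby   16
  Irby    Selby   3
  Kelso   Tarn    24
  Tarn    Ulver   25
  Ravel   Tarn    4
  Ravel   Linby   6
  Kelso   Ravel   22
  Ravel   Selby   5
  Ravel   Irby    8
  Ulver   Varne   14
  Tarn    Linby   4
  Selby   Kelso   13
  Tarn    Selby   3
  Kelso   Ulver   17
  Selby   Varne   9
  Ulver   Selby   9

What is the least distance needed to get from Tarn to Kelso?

Settle nodes by increasing distance from Tarn:
Tarn: 0
Selby: 3  (via Tarn)
Linby: 4  (via Tarn)
Ravel: 4  (via Tarn)
Irby: 6  (via Selby)
Varne: 12  (via Selby)
Ulver: 12  (via Selby)
Kelso: 16  (via Selby)
Shortest route: Tarn → Selby → Kelso = 16 mi.

16 mi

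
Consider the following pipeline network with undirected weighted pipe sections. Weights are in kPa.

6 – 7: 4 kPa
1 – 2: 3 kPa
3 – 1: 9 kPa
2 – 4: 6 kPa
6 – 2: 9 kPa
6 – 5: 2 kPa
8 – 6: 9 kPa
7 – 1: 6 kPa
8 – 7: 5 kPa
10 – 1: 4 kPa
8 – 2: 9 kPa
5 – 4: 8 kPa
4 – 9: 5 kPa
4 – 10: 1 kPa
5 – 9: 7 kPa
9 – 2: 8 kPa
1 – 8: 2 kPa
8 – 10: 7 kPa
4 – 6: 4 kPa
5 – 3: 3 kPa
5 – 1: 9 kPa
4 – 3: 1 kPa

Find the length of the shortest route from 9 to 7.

13 kPa

Running Dijkstra from 9:
9: 0
4: 5  (via 9)
3: 6  (via 4)
10: 6  (via 4)
5: 7  (via 9)
2: 8  (via 9)
6: 9  (via 4)
1: 10  (via 10)
8: 12  (via 1)
7: 13  (via 6)
Shortest route: 9–4–6–7 = 13 kPa.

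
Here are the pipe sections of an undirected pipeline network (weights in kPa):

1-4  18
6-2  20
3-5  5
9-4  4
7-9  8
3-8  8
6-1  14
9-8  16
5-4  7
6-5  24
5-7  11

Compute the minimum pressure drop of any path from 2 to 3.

Compare a few routes:
2 - 6 - 5 - 3: 20+24+5 = 49
2 - 6 - 5 - 4 - 9 - 8 - 3: 20+24+7+4+16+8 = 79
2 - 6 - 1 - 4 - 5 - 3: 20+14+18+7+5 = 64
The minimum is 49 kPa via 2 - 6 - 5 - 3.

49 kPa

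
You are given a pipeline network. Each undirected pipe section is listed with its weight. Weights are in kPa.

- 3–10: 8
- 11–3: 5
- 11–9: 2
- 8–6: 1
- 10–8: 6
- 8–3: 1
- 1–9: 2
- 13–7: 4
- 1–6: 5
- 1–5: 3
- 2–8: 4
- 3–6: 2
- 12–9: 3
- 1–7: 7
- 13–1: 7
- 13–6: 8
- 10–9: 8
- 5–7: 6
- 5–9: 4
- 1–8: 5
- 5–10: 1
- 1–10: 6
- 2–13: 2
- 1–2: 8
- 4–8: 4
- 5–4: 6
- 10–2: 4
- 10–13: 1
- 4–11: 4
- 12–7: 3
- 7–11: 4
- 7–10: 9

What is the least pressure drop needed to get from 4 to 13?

Running Dijkstra from 4:
4: 0
8: 4  (via 4)
11: 4  (via 4)
3: 5  (via 8)
6: 5  (via 8)
5: 6  (via 4)
9: 6  (via 11)
10: 7  (via 5)
1: 8  (via 9)
2: 8  (via 8)
7: 8  (via 11)
13: 8  (via 10)
Shortest route: 4 → 5 → 10 → 13 = 8 kPa.

8 kPa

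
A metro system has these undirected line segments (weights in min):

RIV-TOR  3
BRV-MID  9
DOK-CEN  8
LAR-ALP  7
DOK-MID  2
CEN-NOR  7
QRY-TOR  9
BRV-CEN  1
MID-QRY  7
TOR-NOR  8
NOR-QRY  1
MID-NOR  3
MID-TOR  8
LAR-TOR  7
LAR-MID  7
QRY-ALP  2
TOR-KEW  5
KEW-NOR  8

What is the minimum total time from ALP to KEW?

Settle nodes by increasing distance from ALP:
ALP: 0
QRY: 2  (via ALP)
NOR: 3  (via QRY)
MID: 6  (via NOR)
LAR: 7  (via ALP)
DOK: 8  (via MID)
CEN: 10  (via NOR)
TOR: 11  (via QRY)
BRV: 11  (via CEN)
KEW: 11  (via NOR)
Shortest route: ALP → QRY → NOR → KEW = 11 min.

11 min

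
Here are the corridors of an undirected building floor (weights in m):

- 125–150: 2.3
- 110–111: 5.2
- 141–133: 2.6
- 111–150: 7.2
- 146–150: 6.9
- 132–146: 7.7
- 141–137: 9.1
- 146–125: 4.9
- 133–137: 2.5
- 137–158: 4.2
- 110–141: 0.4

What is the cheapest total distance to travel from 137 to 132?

Running Dijkstra from 137:
137: 0
133: 2.5  (via 137)
158: 4.2  (via 137)
141: 5.1  (via 133)
110: 5.5  (via 141)
111: 10.7  (via 110)
150: 17.9  (via 111)
125: 20.2  (via 150)
146: 24.8  (via 150)
132: 32.5  (via 146)
Shortest route: 137–133–141–110–111–150–146–132 = 32.5 m.

32.5 m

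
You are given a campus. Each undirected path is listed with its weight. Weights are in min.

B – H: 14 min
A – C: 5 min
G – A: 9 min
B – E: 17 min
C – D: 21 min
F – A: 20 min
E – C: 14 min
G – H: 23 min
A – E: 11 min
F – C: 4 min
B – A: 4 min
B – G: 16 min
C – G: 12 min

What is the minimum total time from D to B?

Compare a few routes:
D → C → F → A → B: 21+4+20+4 = 49
D → C → G → A → B: 21+12+9+4 = 46
D → C → A → B: 21+5+4 = 30
Cheapest is D → C → A → B at 30 min.

30 min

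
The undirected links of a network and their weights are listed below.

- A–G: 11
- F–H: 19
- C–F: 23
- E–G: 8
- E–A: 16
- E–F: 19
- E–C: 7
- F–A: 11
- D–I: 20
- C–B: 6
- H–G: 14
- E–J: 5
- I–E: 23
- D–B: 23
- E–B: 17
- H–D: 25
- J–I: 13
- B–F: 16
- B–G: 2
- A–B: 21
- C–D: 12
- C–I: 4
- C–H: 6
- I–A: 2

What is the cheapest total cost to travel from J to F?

24

Candidate routes:
J–I–A–F: 13+2+11 = 26
J–E–F: 5+19 = 24
The minimum is 24 via J–E–F.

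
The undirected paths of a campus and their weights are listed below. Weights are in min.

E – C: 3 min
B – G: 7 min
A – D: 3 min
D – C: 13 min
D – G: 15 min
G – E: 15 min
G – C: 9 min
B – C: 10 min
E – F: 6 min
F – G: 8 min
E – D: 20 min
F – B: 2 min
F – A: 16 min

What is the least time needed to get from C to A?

16 min

Enumerating some paths:
C–E–F–A: 3+6+16 = 25
C–G–D–A: 9+15+3 = 27
C–D–A: 13+3 = 16
C–E–D–A: 3+20+3 = 26
Cheapest is C–D–A at 16 min.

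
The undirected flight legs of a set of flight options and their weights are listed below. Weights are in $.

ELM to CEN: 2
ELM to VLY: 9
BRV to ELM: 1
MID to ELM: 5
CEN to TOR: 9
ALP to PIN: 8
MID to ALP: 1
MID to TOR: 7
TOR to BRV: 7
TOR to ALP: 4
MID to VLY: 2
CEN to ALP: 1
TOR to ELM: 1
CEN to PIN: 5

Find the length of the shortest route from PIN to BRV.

Enumerating some paths:
PIN - CEN - ALP - TOR - ELM - BRV: 5+1+4+1+1 = 12
PIN - CEN - ELM - BRV: 5+2+1 = 8
PIN - CEN - ALP - MID - ELM - BRV: 5+1+1+5+1 = 13
PIN - ALP - CEN - ELM - BRV: 8+1+2+1 = 12
The minimum is $8 via PIN - CEN - ELM - BRV.

$8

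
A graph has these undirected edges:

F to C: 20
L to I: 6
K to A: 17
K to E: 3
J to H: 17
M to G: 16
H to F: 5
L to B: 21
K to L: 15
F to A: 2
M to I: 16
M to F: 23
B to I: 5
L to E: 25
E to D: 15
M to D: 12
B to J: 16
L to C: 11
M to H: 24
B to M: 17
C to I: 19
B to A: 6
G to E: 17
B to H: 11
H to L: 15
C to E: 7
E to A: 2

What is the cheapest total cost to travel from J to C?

Running Dijkstra from J:
J: 0
B: 16  (via J)
H: 17  (via J)
I: 21  (via B)
A: 22  (via B)
F: 22  (via H)
E: 24  (via A)
K: 27  (via E)
L: 27  (via I)
C: 31  (via E)
Shortest route: J–B–A–E–C = 31.

31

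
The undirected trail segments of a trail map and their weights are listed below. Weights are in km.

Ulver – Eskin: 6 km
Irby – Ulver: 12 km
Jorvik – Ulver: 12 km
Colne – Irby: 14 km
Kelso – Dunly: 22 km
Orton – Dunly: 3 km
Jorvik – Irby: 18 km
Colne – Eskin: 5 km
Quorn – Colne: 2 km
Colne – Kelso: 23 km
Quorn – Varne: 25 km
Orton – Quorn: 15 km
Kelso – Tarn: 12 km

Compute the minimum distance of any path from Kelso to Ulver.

Compare a few routes:
Kelso → Colne → Irby → Ulver: 23+14+12 = 49
Kelso → Colne → Irby → Jorvik → Ulver: 23+14+18+12 = 67
Kelso → Dunly → Orton → Quorn → Colne → Eskin → Ulver: 22+3+15+2+5+6 = 53
Kelso → Colne → Eskin → Ulver: 23+5+6 = 34
The minimum is 34 km via Kelso → Colne → Eskin → Ulver.

34 km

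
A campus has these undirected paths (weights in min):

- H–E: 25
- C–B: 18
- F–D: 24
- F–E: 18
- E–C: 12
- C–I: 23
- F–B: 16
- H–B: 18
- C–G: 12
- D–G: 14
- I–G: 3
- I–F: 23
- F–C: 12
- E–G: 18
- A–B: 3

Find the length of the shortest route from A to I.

36 min

Candidate routes:
A–B–C–G–I: 3+18+12+3 = 36
A–B–F–I: 3+16+23 = 42
A–B–C–I: 3+18+23 = 44
A–B–F–C–G–I: 3+16+12+12+3 = 46
The minimum is 36 min via A–B–C–G–I.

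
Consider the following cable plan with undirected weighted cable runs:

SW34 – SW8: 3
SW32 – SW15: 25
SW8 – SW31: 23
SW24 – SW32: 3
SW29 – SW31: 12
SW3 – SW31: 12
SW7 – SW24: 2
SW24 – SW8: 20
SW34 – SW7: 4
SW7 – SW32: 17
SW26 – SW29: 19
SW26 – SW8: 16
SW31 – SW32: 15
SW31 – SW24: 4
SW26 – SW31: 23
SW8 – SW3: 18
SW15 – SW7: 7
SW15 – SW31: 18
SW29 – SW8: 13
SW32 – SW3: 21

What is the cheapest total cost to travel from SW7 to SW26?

23

Compare a few routes:
SW7–SW24–SW31–SW26: 2+4+23 = 29
SW7–SW34–SW8–SW26: 4+3+16 = 23
Cheapest is SW7–SW34–SW8–SW26 at 23.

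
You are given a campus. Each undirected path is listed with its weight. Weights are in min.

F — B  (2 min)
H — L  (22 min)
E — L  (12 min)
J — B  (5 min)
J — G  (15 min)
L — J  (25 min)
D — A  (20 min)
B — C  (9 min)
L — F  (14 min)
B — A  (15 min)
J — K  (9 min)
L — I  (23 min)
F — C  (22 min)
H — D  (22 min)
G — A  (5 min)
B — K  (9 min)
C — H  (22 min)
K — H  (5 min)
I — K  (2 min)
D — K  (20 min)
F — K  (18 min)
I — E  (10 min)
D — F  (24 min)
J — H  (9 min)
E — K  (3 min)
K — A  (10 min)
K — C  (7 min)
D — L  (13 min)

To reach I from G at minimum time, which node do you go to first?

Enumerating some paths:
G → J → K → I: 15+9+2 = 26
G → A → B → K → I: 5+15+9+2 = 31
G → A → K → E → I: 5+10+3+10 = 28
G → A → K → I: 5+10+2 = 17
The minimum is 17 min via G → A → K → I.
So from G the first move is to A.

A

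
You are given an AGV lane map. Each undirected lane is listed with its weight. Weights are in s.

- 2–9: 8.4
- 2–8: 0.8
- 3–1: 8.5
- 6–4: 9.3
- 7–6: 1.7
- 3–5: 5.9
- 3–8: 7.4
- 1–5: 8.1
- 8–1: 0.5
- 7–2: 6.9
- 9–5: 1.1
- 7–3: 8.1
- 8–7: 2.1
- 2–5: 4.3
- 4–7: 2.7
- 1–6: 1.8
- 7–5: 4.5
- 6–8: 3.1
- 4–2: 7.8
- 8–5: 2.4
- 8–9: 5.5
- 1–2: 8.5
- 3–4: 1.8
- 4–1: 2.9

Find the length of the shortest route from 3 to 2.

Shortest distances from 3:
3: 0
4: 1.8  (via 3)
7: 4.5  (via 4)
1: 4.7  (via 4)
8: 5.2  (via 1)
5: 5.9  (via 3)
2: 6  (via 8)
Shortest route: 3 → 4 → 1 → 8 → 2 = 6 s.

6 s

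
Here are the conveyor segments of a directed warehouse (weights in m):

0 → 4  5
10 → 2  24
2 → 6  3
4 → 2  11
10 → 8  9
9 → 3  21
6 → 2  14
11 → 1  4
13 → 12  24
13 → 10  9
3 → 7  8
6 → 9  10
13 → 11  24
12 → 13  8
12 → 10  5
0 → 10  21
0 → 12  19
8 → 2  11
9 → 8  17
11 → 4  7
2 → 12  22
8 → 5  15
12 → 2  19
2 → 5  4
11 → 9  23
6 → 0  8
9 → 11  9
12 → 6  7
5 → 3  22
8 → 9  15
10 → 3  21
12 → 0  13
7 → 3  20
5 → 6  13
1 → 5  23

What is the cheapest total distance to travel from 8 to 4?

Shortest distances from 8:
8: 0
2: 11  (via 8)
6: 14  (via 2)
5: 15  (via 8)
9: 15  (via 8)
0: 22  (via 6)
11: 24  (via 9)
4: 27  (via 0)
Shortest route: 8 → 2 → 6 → 0 → 4 = 27 m.

27 m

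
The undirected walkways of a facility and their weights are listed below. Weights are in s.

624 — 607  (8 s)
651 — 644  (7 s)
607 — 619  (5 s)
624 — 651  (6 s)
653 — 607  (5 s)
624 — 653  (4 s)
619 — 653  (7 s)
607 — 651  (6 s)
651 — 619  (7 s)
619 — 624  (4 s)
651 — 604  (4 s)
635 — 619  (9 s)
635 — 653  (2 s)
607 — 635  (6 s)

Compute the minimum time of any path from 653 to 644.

17 s

Compare a few routes:
653 → 607 → 651 → 644: 5+6+7 = 18
653 → 624 → 651 → 644: 4+6+7 = 17
653 → 635 → 607 → 651 → 644: 2+6+6+7 = 21
Cheapest is 653 → 624 → 651 → 644 at 17 s.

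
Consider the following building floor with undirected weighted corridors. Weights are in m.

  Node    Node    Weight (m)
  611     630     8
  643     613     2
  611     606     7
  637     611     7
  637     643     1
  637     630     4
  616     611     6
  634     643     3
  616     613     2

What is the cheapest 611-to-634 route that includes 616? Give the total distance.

13 m

Best 611 to 616: 611 → 616 costing 6
Best 616 to 634: 616 → 613 → 643 → 634 costing 7
Total via 616: 6 + 7 = 13 m.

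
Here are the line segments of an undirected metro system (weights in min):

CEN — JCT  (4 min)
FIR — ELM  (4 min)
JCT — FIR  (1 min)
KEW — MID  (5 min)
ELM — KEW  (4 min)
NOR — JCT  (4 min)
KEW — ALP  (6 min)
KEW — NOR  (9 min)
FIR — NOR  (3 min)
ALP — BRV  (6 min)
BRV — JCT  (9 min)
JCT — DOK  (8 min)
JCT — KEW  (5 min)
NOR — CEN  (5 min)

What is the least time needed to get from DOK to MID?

18 min

Shortest distances from DOK:
DOK: 0
JCT: 8  (via DOK)
FIR: 9  (via JCT)
NOR: 12  (via JCT)
CEN: 12  (via JCT)
KEW: 13  (via JCT)
ELM: 13  (via FIR)
BRV: 17  (via JCT)
MID: 18  (via KEW)
Shortest route: DOK → JCT → KEW → MID = 18 min.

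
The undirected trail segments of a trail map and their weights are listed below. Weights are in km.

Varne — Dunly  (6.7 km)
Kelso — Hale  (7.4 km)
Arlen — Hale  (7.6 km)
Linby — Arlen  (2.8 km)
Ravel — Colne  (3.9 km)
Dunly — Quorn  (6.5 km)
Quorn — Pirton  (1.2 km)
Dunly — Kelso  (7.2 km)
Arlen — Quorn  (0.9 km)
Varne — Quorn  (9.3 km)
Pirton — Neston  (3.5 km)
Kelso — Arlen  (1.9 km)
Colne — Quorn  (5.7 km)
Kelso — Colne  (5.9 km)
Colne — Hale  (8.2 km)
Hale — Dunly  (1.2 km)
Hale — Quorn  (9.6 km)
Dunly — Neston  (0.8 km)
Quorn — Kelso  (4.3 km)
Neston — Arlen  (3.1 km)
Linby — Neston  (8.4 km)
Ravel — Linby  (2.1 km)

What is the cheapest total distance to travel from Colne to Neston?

Candidate routes:
Colne - Quorn - Arlen - Neston: 5.7+0.9+3.1 = 9.7
Colne - Quorn - Pirton - Neston: 5.7+1.2+3.5 = 10.4
Colne - Hale - Dunly - Neston: 8.2+1.2+0.8 = 10.2
The minimum is 9.7 km via Colne - Quorn - Arlen - Neston.

9.7 km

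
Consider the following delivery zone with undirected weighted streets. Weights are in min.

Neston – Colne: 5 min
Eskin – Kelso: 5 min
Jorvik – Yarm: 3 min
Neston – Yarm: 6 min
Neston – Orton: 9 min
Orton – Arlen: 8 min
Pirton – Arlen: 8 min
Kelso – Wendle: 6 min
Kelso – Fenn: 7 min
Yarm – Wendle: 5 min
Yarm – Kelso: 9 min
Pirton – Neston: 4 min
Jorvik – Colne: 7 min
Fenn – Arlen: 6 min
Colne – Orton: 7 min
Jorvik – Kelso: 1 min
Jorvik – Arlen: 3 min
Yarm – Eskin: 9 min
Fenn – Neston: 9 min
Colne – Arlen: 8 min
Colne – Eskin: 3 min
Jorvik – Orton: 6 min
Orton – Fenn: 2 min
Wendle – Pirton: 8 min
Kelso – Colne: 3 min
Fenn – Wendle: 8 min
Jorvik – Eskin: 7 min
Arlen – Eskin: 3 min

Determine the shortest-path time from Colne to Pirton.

Enumerating some paths:
Colne → Eskin → Arlen → Pirton: 3+3+8 = 14
Colne → Kelso → Jorvik → Arlen → Pirton: 3+1+3+8 = 15
Colne → Neston → Pirton: 5+4 = 9
The minimum is 9 min via Colne → Neston → Pirton.

9 min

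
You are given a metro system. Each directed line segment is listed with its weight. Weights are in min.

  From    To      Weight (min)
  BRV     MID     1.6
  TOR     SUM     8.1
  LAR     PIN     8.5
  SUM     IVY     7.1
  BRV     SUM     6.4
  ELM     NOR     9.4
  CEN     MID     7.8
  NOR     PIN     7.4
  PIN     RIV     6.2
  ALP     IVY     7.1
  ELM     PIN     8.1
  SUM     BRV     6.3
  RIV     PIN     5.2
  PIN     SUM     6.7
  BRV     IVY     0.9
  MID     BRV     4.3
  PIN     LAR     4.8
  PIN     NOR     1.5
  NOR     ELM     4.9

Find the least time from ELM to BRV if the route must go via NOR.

Shortest ELM→NOR: ELM → NOR = 9.4
Shortest NOR→BRV: NOR → PIN → SUM → BRV = 20.4
Total via NOR: 9.4 + 20.4 = 29.8 min.

29.8 min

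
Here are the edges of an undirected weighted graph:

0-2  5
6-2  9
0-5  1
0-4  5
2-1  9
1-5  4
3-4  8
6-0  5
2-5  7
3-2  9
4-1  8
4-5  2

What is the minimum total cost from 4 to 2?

8

Compare a few routes:
4 → 0 → 5 → 2: 5+1+7 = 13
4 → 0 → 2: 5+5 = 10
4 → 5 → 2: 2+7 = 9
4 → 5 → 0 → 2: 2+1+5 = 8
Cheapest is 4 → 5 → 0 → 2 at 8.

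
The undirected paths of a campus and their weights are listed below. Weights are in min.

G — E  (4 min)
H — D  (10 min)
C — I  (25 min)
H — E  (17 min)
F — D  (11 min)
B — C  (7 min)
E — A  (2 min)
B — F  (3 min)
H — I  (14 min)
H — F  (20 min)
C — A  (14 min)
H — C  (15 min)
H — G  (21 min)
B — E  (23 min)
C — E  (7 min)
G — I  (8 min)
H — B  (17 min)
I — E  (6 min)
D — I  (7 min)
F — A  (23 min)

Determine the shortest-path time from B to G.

Shortest distances from B:
B: 0
F: 3  (via B)
C: 7  (via B)
D: 14  (via F)
E: 14  (via C)
A: 16  (via E)
H: 17  (via B)
G: 18  (via E)
Shortest route: B–C–E–G = 18 min.

18 min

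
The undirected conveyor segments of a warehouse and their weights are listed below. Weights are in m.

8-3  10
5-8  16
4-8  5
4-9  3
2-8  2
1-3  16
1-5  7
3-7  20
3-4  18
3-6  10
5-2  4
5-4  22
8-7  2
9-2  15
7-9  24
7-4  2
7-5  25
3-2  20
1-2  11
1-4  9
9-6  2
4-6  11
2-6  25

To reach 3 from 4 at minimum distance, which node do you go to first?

7

Compare a few routes:
4–7–8–3: 2+2+10 = 14
4–8–3: 5+10 = 15
The minimum is 14 m via 4–7–8–3.
So from 4 the first move is to 7.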